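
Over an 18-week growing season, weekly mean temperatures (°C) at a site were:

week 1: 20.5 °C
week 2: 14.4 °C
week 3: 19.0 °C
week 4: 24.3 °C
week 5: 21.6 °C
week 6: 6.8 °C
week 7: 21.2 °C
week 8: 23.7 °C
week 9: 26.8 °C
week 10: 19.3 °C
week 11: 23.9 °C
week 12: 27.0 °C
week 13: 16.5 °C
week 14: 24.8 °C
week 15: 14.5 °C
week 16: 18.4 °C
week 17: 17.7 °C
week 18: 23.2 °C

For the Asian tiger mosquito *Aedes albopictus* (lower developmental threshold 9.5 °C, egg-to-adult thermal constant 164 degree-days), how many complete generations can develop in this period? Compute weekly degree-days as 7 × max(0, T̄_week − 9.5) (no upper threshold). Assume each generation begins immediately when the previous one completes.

8 generations

Weekly DD (7 × max(0, T̄ − 9.5)): 77.0, 34.3, 66.5, 103.6, 84.7, 0.0, 81.9, 99.4, 121.1, 68.6, 100.8, 122.5, 49.0, 107.1, 35.0, 62.3, 57.4, 95.9.
Season total = 1367.1 DD.
Complete generations = ⌊1367.1 / 164⌋ = 8.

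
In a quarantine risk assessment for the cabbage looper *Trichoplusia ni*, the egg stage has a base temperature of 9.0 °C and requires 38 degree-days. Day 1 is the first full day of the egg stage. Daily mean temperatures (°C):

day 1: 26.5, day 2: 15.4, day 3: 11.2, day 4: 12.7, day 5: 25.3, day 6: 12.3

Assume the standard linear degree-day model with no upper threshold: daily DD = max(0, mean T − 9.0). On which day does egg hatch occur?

day 5

Daily DD above 9.0 °C: 17.5, 6.4, 2.2, 3.7, 16.3, 3.3.
Cumulative: 17.5, 23.9, 26.1, 29.8, 46.1, 49.4.
The total first reaches 38 DD on day 5.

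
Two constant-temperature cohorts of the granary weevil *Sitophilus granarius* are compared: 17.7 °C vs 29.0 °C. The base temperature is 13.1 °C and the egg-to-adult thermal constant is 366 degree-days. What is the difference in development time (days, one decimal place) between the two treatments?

At 17.7 °C: 366 / (17.7 − 13.1) = 366 / 4.6 = 79.565 d.
At 29.0 °C: 366 / (29.0 − 13.1) = 366 / 15.9 = 23.019 d.
Difference = |79.565 − 23.019| = 56.546 ≈ 56.5 days.

56.5 days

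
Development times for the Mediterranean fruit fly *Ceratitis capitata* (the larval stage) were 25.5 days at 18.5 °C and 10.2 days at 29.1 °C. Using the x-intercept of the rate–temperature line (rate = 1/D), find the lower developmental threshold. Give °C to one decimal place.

11.4 °C

Linear rate model ⇒ the product D·(T − T_b) is constant across temperatures.
25.5·(18.5 − T_b) = 10.2·(29.1 − T_b)
T_b = (25.5·18.5 − 10.2·29.1) / (25.5 − 10.2) = 174.93 / 15.3 = 11.433 °C ≈ 11.4 °C.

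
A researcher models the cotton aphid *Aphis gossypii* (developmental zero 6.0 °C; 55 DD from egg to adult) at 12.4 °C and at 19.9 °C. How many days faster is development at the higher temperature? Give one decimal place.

4.6 days

At 12.4 °C: 55 / (12.4 − 6.0) = 55 / 6.4 = 8.594 d.
At 19.9 °C: 55 / (19.9 − 6.0) = 55 / 13.9 = 3.957 d.
Difference = |8.594 − 3.957| = 4.637 ≈ 4.6 days.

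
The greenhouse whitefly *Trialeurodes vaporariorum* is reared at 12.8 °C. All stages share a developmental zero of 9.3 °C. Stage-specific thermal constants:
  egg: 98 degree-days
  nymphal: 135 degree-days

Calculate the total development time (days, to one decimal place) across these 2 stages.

Daily accumulation at 12.8 °C = 12.8 − 9.3 = 3.5 DD/day.
Total K = 98 + 135 = 233 DD.
Total duration = 233 / 3.5 = 66.571 ≈ 66.6 days.

66.6 days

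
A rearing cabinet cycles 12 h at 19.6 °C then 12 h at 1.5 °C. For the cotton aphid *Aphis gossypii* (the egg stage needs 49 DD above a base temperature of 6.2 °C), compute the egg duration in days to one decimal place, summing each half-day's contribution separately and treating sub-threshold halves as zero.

7.3 days

Day half: max(0, 19.6 − 6.2) × 0.5 = 13.4 × 0.5 = 6.70 DD.
Night half: max(0, 1.5 − 6.2) × 0.5 = 0.0 × 0.5 = 0.00 DD.
Per 24 h: 6.70 DD/day.
Duration = 49 / 6.70 = 7.313 ≈ 7.3 days.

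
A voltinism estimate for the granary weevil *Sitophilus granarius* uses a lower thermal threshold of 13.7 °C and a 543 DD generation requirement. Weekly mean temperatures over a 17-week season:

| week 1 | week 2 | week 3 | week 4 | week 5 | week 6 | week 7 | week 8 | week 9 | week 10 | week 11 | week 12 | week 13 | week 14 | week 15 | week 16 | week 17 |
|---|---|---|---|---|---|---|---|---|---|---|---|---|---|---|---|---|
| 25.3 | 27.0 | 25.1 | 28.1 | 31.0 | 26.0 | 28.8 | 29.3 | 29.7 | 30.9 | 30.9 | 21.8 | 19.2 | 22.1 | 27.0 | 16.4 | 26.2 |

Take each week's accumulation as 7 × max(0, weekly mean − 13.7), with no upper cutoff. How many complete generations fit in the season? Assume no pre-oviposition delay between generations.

Weekly DD (7 × max(0, T̄ − 13.7)): 81.2, 93.1, 79.8, 100.8, 121.1, 86.1, 105.7, 109.2, 112.0, 120.4, 120.4, 56.7, 38.5, 58.8, 93.1, 18.9, 87.5.
Season total = 1483.3 DD.
Complete generations = ⌊1483.3 / 543⌋ = 2.

2 generations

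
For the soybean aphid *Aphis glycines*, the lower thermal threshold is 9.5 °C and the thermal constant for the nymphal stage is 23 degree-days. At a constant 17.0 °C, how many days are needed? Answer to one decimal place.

3.1 days

Daily accumulation = 17.0 − 9.5 = 7.5 DD/day.
Duration = 23 / 7.5 = 3.067 ≈ 3.1 days.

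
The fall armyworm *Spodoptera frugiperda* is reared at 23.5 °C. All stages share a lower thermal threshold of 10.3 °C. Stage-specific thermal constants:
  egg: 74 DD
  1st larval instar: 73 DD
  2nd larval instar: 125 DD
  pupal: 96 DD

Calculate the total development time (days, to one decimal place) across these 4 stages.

Daily accumulation at 23.5 °C = 23.5 − 10.3 = 13.2 DD/day.
Total K = 74 + 73 + 125 + 96 = 368 DD.
Total duration = 368 / 13.2 = 27.879 ≈ 27.9 days.

27.9 days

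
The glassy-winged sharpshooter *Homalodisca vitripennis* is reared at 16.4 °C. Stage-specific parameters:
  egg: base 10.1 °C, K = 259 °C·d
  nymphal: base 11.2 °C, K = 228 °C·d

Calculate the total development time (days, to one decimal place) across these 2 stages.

85.0 days

egg: 259 / (16.4 − 10.1) = 259 / 6.3 = 41.111 d.
nymphal: 228 / (16.4 − 11.2) = 228 / 5.2 = 43.846 d.
Sum = 84.957 ≈ 85.0 days.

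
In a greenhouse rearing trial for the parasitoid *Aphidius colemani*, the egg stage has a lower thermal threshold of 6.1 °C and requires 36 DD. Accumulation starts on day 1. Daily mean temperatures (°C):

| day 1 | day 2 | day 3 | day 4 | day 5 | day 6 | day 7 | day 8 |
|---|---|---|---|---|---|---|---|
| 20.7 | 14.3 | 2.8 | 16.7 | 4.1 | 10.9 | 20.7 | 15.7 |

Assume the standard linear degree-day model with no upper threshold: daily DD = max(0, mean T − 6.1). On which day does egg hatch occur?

day 6

Daily DD above 6.1 °C: 14.6, 8.2, 0.0, 10.6, 0.0, 4.8, 14.6, 9.6.
Cumulative: 14.6, 22.8, 22.8, 33.4, 33.4, 38.2, 52.8, 62.4.
The total first reaches 36 DD on day 6.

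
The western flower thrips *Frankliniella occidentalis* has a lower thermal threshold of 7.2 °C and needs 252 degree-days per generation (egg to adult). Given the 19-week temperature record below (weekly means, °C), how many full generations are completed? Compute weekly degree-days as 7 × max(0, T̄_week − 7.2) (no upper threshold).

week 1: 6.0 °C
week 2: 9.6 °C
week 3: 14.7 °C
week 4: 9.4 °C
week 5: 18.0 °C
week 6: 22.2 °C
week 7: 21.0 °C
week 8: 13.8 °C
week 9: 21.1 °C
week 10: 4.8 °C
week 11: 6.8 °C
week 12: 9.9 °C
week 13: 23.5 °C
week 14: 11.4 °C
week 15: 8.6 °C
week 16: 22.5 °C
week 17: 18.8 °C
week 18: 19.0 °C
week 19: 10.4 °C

3 generations

Weekly DD (7 × max(0, T̄ − 7.2)): 0.0, 16.8, 52.5, 15.4, 75.6, 105.0, 96.6, 46.2, 97.3, 0.0, 0.0, 18.9, 114.1, 29.4, 9.8, 107.1, 81.2, 82.6, 22.4.
Season total = 970.9 DD.
Complete generations = ⌊970.9 / 252⌋ = 3.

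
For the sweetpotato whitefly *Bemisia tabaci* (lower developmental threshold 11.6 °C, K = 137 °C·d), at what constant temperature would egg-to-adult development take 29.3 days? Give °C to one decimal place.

Required daily accumulation = 137 / 29.3 = 4.676 DD/day.
T = T_base + 4.676 = 11.6 + 4.676 = 16.276 ≈ 16.3 °C.

16.3 °C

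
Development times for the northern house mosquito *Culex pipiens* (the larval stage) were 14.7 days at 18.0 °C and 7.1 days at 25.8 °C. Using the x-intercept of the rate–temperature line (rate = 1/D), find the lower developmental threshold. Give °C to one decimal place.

Linear rate model ⇒ the product D·(T − T_b) is constant across temperatures.
14.7·(18.0 − T_b) = 7.1·(25.8 − T_b)
T_b = (14.7·18.0 − 7.1·25.8) / (14.7 − 7.1) = 81.42 / 7.6 = 10.713 °C ≈ 10.7 °C.

10.7 °C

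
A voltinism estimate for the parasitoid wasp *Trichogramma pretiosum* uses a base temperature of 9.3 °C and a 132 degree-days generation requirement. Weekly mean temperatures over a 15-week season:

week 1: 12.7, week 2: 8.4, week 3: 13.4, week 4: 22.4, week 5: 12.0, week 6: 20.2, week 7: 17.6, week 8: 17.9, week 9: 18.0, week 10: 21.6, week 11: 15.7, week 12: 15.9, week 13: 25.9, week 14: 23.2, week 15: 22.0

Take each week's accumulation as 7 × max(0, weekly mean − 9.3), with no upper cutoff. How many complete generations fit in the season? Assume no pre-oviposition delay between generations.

6 generations

Weekly DD (7 × max(0, T̄ − 9.3)): 23.8, 0.0, 28.7, 91.7, 18.9, 76.3, 58.1, 60.2, 60.9, 86.1, 44.8, 46.2, 116.2, 97.3, 88.9.
Season total = 898.1 DD.
Complete generations = ⌊898.1 / 132⌋ = 6.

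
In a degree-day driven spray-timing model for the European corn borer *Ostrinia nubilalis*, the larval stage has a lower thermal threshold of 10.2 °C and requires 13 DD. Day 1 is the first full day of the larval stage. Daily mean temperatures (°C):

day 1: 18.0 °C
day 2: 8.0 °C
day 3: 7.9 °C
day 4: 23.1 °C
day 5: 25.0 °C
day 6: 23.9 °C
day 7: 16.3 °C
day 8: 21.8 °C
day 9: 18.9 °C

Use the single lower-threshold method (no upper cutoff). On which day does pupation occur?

Daily DD above 10.2 °C: 7.8, 0.0, 0.0, 12.9, 14.8, 13.7, 6.1, 11.6, 8.7.
Cumulative: 7.8, 7.8, 7.8, 20.7, 35.5, 49.2, 55.3, 66.9, 75.6.
The total first reaches 13 DD on day 4.

day 4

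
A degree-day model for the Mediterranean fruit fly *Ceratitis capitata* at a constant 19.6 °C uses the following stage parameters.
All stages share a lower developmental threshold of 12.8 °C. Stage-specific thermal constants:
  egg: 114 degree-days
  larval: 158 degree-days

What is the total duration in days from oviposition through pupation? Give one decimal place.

Daily accumulation at 19.6 °C = 19.6 − 12.8 = 6.8 DD/day.
Total K = 114 + 158 = 272 DD.
Total duration = 272 / 6.8 = 40.000 ≈ 40.0 days.

40.0 days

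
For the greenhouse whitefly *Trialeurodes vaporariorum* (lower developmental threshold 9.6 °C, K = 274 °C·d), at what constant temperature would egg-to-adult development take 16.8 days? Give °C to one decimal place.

25.9 °C

Required daily accumulation = 274 / 16.8 = 16.310 DD/day.
T = T_base + 16.310 = 9.6 + 16.310 = 25.910 ≈ 25.9 °C.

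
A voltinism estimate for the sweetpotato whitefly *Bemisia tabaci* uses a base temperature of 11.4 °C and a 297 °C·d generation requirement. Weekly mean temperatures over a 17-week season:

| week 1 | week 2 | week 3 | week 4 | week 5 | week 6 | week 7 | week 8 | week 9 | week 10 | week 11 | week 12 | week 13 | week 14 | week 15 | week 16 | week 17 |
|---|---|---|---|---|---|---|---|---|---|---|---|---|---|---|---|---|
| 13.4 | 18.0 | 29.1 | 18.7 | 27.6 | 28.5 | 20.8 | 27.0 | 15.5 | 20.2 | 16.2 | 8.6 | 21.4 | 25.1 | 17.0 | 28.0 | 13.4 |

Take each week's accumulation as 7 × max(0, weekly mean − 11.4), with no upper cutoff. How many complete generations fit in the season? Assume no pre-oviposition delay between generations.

Weekly DD (7 × max(0, T̄ − 11.4)): 14.0, 46.2, 123.9, 51.1, 113.4, 119.7, 65.8, 109.2, 28.7, 61.6, 33.6, 0.0, 70.0, 95.9, 39.2, 116.2, 14.0.
Season total = 1102.5 DD.
Complete generations = ⌊1102.5 / 297⌋ = 3.

3 generations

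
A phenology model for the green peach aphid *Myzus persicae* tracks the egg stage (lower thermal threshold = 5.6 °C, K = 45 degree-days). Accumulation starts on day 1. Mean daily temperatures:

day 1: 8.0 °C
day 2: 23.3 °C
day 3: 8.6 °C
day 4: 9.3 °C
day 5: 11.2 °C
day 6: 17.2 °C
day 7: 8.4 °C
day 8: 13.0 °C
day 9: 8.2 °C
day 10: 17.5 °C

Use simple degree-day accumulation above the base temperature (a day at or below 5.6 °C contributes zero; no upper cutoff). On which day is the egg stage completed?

day 7

Daily DD above 5.6 °C: 2.4, 17.7, 3.0, 3.7, 5.6, 11.6, 2.8, 7.4, 2.6, 11.9.
Cumulative: 2.4, 20.1, 23.1, 26.8, 32.4, 44.0, 46.8, 54.2, 56.8, 68.7.
The total first reaches 45 DD on day 7.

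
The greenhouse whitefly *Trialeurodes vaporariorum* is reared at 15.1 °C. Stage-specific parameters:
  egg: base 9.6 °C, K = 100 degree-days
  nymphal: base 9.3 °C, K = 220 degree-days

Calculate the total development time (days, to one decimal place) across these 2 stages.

56.1 days

egg: 100 / (15.1 − 9.6) = 100 / 5.5 = 18.182 d.
nymphal: 220 / (15.1 − 9.3) = 220 / 5.8 = 37.931 d.
Sum = 56.113 ≈ 56.1 days.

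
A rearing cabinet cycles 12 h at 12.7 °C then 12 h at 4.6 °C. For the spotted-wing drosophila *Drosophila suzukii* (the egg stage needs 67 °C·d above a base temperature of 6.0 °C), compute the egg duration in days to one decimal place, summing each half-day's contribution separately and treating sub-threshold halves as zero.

20.0 days

Day half: max(0, 12.7 − 6.0) × 0.5 = 6.7 × 0.5 = 3.35 DD.
Night half: max(0, 4.6 − 6.0) × 0.5 = 0.0 × 0.5 = 0.00 DD.
Per 24 h: 3.35 DD/day.
Duration = 67 / 3.35 = 20.000 ≈ 20.0 days.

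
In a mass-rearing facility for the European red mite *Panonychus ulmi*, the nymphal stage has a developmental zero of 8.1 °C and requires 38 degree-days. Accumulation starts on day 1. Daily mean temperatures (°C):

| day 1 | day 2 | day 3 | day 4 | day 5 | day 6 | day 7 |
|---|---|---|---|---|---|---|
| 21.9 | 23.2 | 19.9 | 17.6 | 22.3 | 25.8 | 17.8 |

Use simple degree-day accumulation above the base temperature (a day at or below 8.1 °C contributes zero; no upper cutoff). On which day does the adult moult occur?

Daily DD above 8.1 °C: 13.8, 15.1, 11.8, 9.5, 14.2, 17.7, 9.7.
Cumulative: 13.8, 28.9, 40.7, 50.2, 64.4, 82.1, 91.8.
The total first reaches 38 DD on day 3.

day 3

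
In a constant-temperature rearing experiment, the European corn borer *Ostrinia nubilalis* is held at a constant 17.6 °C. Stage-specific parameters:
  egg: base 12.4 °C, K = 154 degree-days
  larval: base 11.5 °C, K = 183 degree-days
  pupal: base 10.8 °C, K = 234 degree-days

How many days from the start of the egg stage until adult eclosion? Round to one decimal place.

egg: 154 / (17.6 − 12.4) = 154 / 5.2 = 29.615 d.
larval: 183 / (17.6 − 11.5) = 183 / 6.1 = 30.000 d.
pupal: 234 / (17.6 − 10.8) = 234 / 6.8 = 34.412 d.
Sum = 94.027 ≈ 94.0 days.

94.0 days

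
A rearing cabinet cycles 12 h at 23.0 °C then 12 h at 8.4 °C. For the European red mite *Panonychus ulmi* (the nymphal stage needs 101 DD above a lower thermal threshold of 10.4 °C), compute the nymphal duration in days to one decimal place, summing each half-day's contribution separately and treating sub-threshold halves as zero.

16.0 days

Day half: max(0, 23.0 − 10.4) × 0.5 = 12.6 × 0.5 = 6.30 DD.
Night half: max(0, 8.4 − 10.4) × 0.5 = 0.0 × 0.5 = 0.00 DD.
Per 24 h: 6.30 DD/day.
Duration = 101 / 6.30 = 16.032 ≈ 16.0 days.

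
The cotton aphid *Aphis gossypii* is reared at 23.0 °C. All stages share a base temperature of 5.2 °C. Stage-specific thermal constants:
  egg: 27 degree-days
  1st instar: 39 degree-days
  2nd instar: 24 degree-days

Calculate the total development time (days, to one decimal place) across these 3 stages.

Daily accumulation at 23.0 °C = 23.0 − 5.2 = 17.8 DD/day.
Total K = 27 + 39 + 24 = 90 DD.
Total duration = 90 / 17.8 = 5.056 ≈ 5.1 days.

5.1 days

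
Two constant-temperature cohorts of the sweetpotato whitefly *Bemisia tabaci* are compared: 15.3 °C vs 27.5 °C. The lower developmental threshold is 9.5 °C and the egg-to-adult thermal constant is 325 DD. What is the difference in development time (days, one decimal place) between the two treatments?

38.0 days

At 15.3 °C: 325 / (15.3 − 9.5) = 325 / 5.8 = 56.034 d.
At 27.5 °C: 325 / (27.5 − 9.5) = 325 / 18.0 = 18.056 d.
Difference = |56.034 − 18.056| = 37.979 ≈ 38.0 days.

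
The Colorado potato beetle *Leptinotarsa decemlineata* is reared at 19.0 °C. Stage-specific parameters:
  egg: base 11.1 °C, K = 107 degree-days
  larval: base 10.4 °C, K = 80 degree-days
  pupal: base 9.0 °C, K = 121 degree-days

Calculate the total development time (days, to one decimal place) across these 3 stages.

egg: 107 / (19.0 − 11.1) = 107 / 7.9 = 13.544 d.
larval: 80 / (19.0 − 10.4) = 80 / 8.6 = 9.302 d.
pupal: 121 / (19.0 − 9.0) = 121 / 10.0 = 12.100 d.
Sum = 34.947 ≈ 34.9 days.

34.9 days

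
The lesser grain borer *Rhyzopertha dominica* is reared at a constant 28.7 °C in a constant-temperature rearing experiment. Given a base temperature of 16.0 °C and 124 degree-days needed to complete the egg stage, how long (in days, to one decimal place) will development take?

9.8 days

Daily accumulation = 28.7 − 16.0 = 12.7 DD/day.
Duration = 124 / 12.7 = 9.764 ≈ 9.8 days.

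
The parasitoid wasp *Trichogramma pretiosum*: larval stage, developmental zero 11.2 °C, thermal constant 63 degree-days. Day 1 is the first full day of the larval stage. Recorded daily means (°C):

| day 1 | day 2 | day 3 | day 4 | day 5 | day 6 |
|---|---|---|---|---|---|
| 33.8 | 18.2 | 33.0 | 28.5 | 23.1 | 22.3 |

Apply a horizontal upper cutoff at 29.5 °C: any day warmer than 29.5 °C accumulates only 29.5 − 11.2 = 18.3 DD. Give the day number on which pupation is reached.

Daily DD above 11.2 °C (capped at 18.3): 18.3, 7.0, 18.3, 17.3, 11.9, 11.1.
Cumulative: 18.3, 25.3, 43.6, 60.9, 72.8, 83.9.
The total first reaches 63 DD on day 5.

day 5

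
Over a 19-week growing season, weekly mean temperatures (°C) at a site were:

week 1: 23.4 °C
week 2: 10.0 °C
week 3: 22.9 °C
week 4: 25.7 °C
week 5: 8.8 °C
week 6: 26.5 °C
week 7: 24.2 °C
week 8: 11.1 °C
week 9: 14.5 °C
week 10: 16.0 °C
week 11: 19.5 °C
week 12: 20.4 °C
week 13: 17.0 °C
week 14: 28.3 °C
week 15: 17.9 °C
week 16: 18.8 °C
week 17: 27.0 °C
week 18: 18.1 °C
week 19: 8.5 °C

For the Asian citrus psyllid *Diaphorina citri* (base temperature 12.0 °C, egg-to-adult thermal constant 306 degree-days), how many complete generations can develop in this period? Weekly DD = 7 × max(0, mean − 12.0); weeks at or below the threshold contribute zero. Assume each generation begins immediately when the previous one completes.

Weekly DD (7 × max(0, T̄ − 12.0)): 79.8, 0.0, 76.3, 95.9, 0.0, 101.5, 85.4, 0.0, 17.5, 28.0, 52.5, 58.8, 35.0, 114.1, 41.3, 47.6, 105.0, 42.7, 0.0.
Season total = 981.4 DD.
Complete generations = ⌊981.4 / 306⌋ = 3.

3 generations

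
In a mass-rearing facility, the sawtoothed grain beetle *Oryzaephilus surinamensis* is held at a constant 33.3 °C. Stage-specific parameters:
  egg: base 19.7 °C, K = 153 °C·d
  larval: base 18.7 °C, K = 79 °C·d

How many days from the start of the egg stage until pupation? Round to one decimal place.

16.7 days

egg: 153 / (33.3 − 19.7) = 153 / 13.6 = 11.250 d.
larval: 79 / (33.3 − 18.7) = 79 / 14.6 = 5.411 d.
Sum = 16.661 ≈ 16.7 days.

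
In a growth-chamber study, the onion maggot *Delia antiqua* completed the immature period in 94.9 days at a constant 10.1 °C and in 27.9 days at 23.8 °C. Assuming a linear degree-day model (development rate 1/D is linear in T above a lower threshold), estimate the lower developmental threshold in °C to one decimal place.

4.4 °C

Equal thermal constants: D₁(T₁ − T_b) = D₂(T₂ − T_b).
94.9·(10.1 − T_b) = 27.9·(23.8 − T_b)
T_b = (94.9·10.1 − 27.9·23.8) / (94.9 − 27.9) = 294.47 / 67.0 = 4.395 °C ≈ 4.4 °C.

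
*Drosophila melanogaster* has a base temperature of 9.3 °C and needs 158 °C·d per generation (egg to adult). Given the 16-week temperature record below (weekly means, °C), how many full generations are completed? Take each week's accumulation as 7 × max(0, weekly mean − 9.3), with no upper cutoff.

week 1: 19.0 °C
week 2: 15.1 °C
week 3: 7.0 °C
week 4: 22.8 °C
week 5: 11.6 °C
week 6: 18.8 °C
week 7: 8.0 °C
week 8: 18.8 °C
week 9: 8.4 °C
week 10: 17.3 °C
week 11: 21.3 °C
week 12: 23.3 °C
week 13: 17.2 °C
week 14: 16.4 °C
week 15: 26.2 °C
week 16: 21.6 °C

Weekly DD (7 × max(0, T̄ − 9.3)): 67.9, 40.6, 0.0, 94.5, 16.1, 66.5, 0.0, 66.5, 0.0, 56.0, 84.0, 98.0, 55.3, 49.7, 118.3, 86.1.
Season total = 899.5 DD.
Complete generations = ⌊899.5 / 158⌋ = 5.

5 generations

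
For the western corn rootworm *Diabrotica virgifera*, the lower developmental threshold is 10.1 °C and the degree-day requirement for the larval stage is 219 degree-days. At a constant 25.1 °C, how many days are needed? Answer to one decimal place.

14.6 days

Daily accumulation = 25.1 − 10.1 = 15.0 DD/day.
Duration = 219 / 15.0 = 14.600 ≈ 14.6 days.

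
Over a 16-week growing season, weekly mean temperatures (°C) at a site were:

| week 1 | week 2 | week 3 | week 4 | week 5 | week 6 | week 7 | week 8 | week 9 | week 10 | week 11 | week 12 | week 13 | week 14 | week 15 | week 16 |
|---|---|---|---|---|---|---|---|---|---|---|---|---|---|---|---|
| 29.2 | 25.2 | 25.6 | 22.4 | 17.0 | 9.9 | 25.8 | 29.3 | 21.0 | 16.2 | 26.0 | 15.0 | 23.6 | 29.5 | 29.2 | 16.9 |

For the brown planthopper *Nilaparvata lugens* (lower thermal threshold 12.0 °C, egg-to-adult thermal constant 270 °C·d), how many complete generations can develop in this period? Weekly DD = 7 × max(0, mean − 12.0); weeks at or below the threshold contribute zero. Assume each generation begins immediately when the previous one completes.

4 generations

Weekly DD (7 × max(0, T̄ − 12.0)): 120.4, 92.4, 95.2, 72.8, 35.0, 0.0, 96.6, 121.1, 63.0, 29.4, 98.0, 21.0, 81.2, 122.5, 120.4, 34.3.
Season total = 1203.3 DD.
Complete generations = ⌊1203.3 / 270⌋ = 4.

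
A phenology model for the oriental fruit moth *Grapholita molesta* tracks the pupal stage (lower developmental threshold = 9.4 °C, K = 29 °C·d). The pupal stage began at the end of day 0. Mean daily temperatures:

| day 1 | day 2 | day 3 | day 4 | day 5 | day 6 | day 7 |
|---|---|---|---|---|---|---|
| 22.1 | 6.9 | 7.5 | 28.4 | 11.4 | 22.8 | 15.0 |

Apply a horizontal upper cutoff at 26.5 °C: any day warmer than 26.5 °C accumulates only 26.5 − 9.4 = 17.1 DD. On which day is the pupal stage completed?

day 4

Daily DD above 9.4 °C (capped at 17.1): 12.7, 0.0, 0.0, 17.1, 2.0, 13.4, 5.6.
Cumulative: 12.7, 12.7, 12.7, 29.8, 31.8, 45.2, 50.8.
The total first reaches 29 DD on day 4.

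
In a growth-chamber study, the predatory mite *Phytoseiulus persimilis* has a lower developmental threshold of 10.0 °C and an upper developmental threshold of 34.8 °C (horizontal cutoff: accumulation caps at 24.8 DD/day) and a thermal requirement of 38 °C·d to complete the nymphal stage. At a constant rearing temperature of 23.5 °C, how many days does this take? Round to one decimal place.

Daily accumulation = 23.5 − 10.0 = 13.5 DD/day.
Duration = 38 / 13.5 = 2.815 ≈ 2.8 days.

2.8 days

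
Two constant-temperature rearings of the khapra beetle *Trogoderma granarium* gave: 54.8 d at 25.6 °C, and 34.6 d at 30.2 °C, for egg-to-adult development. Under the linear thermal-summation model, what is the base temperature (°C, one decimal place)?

17.7 °C

Linear rate model ⇒ the product D·(T − T_b) is constant across temperatures.
54.8·(25.6 − T_b) = 34.6·(30.2 − T_b)
T_b = (54.8·25.6 − 34.6·30.2) / (54.8 − 34.6) = 357.96 / 20.2 = 17.721 °C ≈ 17.7 °C.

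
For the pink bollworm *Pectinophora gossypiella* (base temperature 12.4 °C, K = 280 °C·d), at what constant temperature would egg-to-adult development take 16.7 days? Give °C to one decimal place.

Required daily accumulation = 280 / 16.7 = 16.766 DD/day.
T = T_base + 16.766 = 12.4 + 16.766 = 29.166 ≈ 29.2 °C.

29.2 °C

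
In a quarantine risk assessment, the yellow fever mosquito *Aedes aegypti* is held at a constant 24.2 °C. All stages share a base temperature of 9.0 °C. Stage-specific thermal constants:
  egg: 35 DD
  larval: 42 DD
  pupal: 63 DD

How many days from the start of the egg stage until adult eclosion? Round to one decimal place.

9.2 days

Daily accumulation at 24.2 °C = 24.2 − 9.0 = 15.2 DD/day.
Total K = 35 + 42 + 63 = 140 DD.
Total duration = 140 / 15.2 = 9.211 ≈ 9.2 days.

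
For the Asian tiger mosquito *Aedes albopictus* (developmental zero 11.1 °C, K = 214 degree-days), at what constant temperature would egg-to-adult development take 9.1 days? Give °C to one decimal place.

34.6 °C

Required daily accumulation = 214 / 9.1 = 23.516 DD/day.
T = T_base + 23.516 = 11.1 + 23.516 = 34.616 ≈ 34.6 °C.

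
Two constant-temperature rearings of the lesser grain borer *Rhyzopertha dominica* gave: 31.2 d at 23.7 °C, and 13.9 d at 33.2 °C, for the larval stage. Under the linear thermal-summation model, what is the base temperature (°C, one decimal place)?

Linear rate model ⇒ the product D·(T − T_b) is constant across temperatures.
31.2·(23.7 − T_b) = 13.9·(33.2 − T_b)
T_b = (31.2·23.7 − 13.9·33.2) / (31.2 − 13.9) = 277.96 / 17.3 = 16.067 °C ≈ 16.1 °C.

16.1 °C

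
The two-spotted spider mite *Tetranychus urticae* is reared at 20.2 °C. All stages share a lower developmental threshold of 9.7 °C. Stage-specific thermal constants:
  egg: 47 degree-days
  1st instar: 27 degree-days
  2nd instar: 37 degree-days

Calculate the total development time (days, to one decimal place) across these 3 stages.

10.6 days

Daily accumulation at 20.2 °C = 20.2 − 9.7 = 10.5 DD/day.
Total K = 47 + 27 + 37 = 111 DD.
Total duration = 111 / 10.5 = 10.571 ≈ 10.6 days.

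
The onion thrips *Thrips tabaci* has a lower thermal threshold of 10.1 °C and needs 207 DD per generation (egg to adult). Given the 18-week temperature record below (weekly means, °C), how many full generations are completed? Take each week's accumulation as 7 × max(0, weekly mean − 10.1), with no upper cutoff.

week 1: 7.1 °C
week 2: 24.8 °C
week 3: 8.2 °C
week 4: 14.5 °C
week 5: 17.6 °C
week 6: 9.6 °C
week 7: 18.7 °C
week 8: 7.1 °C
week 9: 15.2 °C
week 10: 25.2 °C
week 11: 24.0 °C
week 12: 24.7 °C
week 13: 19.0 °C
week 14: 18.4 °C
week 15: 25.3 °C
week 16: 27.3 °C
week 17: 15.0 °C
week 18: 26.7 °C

5 generations

Weekly DD (7 × max(0, T̄ − 10.1)): 0.0, 102.9, 0.0, 30.8, 52.5, 0.0, 60.2, 0.0, 35.7, 105.7, 97.3, 102.2, 62.3, 58.1, 106.4, 120.4, 34.3, 116.2.
Season total = 1085.0 DD.
Complete generations = ⌊1085.0 / 207⌋ = 5.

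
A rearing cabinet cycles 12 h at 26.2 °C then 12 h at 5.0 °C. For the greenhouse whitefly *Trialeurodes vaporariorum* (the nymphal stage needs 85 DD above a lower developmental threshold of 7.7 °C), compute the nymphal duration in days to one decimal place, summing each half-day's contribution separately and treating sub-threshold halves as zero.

9.2 days

Day half: max(0, 26.2 − 7.7) × 0.5 = 18.5 × 0.5 = 9.25 DD.
Night half: max(0, 5.0 − 7.7) × 0.5 = 0.0 × 0.5 = 0.00 DD.
Per 24 h: 9.25 DD/day.
Duration = 85 / 9.25 = 9.189 ≈ 9.2 days.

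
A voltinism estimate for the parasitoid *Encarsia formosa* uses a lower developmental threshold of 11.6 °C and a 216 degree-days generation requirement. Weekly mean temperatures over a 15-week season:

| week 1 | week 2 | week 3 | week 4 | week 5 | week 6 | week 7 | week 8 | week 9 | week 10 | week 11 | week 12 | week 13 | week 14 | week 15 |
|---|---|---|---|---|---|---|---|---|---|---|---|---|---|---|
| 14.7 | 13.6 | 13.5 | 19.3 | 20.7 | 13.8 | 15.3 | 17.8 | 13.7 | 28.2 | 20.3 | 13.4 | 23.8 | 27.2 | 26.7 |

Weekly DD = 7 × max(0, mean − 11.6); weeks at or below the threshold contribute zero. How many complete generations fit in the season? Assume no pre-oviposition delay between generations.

3 generations

Weekly DD (7 × max(0, T̄ − 11.6)): 21.7, 14.0, 13.3, 53.9, 63.7, 15.4, 25.9, 43.4, 14.7, 116.2, 60.9, 12.6, 85.4, 109.2, 105.7.
Season total = 756.0 DD.
Complete generations = ⌊756.0 / 216⌋ = 3.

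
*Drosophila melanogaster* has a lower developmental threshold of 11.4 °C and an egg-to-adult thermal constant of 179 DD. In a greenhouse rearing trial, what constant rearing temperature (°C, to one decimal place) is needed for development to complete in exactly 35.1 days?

Required daily accumulation = 179 / 35.1 = 5.100 DD/day.
T = T_base + 5.100 = 11.4 + 5.100 = 16.500 ≈ 16.5 °C.

16.5 °C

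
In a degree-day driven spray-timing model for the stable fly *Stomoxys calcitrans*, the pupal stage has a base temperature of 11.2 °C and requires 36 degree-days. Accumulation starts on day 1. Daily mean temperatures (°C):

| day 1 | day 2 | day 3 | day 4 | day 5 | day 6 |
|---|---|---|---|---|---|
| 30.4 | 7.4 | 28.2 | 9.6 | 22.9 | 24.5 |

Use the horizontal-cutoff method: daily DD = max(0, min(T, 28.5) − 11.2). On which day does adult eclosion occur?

day 5

Daily DD above 11.2 °C (capped at 17.3): 17.3, 0.0, 17.0, 0.0, 11.7, 13.3.
Cumulative: 17.3, 17.3, 34.3, 34.3, 46.0, 59.3.
The total first reaches 36 DD on day 5.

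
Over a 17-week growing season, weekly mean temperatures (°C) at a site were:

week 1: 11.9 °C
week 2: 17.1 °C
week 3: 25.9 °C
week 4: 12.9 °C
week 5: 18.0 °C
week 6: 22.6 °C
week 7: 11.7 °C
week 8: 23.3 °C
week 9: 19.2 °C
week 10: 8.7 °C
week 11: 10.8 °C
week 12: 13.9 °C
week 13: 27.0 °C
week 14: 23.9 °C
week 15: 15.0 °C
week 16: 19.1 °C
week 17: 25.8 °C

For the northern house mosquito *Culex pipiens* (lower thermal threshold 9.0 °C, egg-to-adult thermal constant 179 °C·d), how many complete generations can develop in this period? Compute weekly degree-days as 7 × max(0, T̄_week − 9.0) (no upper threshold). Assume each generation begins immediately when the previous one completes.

6 generations

Weekly DD (7 × max(0, T̄ − 9.0)): 20.3, 56.7, 118.3, 27.3, 63.0, 95.2, 18.9, 100.1, 71.4, 0.0, 12.6, 34.3, 126.0, 104.3, 42.0, 70.7, 117.6.
Season total = 1078.7 DD.
Complete generations = ⌊1078.7 / 179⌋ = 6.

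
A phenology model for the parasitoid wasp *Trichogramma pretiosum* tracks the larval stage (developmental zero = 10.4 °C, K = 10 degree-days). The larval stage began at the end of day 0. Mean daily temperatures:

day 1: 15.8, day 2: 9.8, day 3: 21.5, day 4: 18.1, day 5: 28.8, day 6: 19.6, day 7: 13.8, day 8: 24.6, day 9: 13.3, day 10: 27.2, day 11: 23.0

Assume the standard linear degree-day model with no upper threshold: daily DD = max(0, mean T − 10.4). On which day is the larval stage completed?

Daily DD above 10.4 °C: 5.4, 0.0, 11.1, 7.7, 18.4, 9.2, 3.4, 14.2, 2.9, 16.8, 12.6.
Cumulative: 5.4, 5.4, 16.5, 24.2, 42.6, 51.8, 55.2, 69.4, 72.3, 89.1, 101.7.
The total first reaches 10 DD on day 3.

day 3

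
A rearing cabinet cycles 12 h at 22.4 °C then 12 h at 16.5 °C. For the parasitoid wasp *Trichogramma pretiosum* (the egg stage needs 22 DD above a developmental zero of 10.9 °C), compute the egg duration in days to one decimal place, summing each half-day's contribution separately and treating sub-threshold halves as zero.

2.6 days

Day half: max(0, 22.4 − 10.9) × 0.5 = 11.5 × 0.5 = 5.75 DD.
Night half: max(0, 16.5 − 10.9) × 0.5 = 5.6 × 0.5 = 2.80 DD.
Per 24 h: 8.55 DD/day.
Duration = 22 / 8.55 = 2.573 ≈ 2.6 days.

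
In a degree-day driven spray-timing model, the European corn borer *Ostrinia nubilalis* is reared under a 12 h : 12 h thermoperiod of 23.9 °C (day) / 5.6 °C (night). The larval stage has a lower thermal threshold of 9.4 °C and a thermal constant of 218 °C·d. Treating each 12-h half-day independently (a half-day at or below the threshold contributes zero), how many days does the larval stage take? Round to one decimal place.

30.1 days

Day half: max(0, 23.9 − 9.4) × 0.5 = 14.5 × 0.5 = 7.25 DD.
Night half: max(0, 5.6 − 9.4) × 0.5 = 0.0 × 0.5 = 0.00 DD.
Per 24 h: 7.25 DD/day.
Duration = 218 / 7.25 = 30.069 ≈ 30.1 days.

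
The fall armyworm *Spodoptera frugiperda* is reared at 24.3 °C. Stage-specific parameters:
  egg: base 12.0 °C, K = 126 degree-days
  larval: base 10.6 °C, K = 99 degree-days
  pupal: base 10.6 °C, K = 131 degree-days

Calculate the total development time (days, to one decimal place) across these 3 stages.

27.0 days

egg: 126 / (24.3 − 12.0) = 126 / 12.3 = 10.244 d.
larval: 99 / (24.3 − 10.6) = 99 / 13.7 = 7.226 d.
pupal: 131 / (24.3 − 10.6) = 131 / 13.7 = 9.562 d.
Sum = 27.032 ≈ 27.0 days.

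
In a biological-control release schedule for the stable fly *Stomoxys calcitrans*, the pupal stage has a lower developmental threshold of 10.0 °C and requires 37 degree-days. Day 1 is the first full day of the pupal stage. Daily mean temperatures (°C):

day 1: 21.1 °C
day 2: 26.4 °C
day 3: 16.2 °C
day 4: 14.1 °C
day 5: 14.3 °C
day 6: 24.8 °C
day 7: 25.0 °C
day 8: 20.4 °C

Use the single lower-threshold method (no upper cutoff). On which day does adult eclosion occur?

day 4

Daily DD above 10.0 °C: 11.1, 16.4, 6.2, 4.1, 4.3, 14.8, 15.0, 10.4.
Cumulative: 11.1, 27.5, 33.7, 37.8, 42.1, 56.9, 71.9, 82.3.
The total first reaches 37 DD on day 4.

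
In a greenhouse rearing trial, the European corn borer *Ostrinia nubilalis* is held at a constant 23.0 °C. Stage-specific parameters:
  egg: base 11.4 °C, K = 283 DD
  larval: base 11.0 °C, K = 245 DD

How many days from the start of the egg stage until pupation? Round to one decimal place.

egg: 283 / (23.0 − 11.4) = 283 / 11.6 = 24.397 d.
larval: 245 / (23.0 − 11.0) = 245 / 12.0 = 20.417 d.
Sum = 44.813 ≈ 44.8 days.

44.8 days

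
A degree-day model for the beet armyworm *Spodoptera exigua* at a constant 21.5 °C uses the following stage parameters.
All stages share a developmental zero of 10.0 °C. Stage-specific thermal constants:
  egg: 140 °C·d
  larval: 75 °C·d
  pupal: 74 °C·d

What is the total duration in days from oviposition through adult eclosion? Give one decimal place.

25.1 days

Daily accumulation at 21.5 °C = 21.5 − 10.0 = 11.5 DD/day.
Total K = 140 + 75 + 74 = 289 DD.
Total duration = 289 / 11.5 = 25.130 ≈ 25.1 days.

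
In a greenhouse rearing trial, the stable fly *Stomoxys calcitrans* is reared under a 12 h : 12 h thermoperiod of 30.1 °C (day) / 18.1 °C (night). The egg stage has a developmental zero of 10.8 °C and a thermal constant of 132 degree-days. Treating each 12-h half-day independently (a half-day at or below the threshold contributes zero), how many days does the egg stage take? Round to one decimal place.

Day half: max(0, 30.1 − 10.8) × 0.5 = 19.3 × 0.5 = 9.65 DD.
Night half: max(0, 18.1 − 10.8) × 0.5 = 7.3 × 0.5 = 3.65 DD.
Per 24 h: 13.30 DD/day.
Duration = 132 / 13.30 = 9.925 ≈ 9.9 days.

9.9 days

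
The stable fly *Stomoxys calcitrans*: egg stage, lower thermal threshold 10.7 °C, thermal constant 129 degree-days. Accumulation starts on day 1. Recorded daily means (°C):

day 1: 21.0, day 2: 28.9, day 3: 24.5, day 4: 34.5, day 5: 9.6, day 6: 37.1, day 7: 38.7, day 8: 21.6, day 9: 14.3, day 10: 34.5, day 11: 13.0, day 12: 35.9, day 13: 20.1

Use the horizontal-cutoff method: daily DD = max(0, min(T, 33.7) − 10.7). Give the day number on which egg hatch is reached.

day 10

Daily DD above 10.7 °C (capped at 23.0): 10.3, 18.2, 13.8, 23.0, 0.0, 23.0, 23.0, 10.9, 3.6, 23.0, 2.3, 23.0, 9.4.
Cumulative: 10.3, 28.5, 42.3, 65.3, 65.3, 88.3, 111.3, 122.2, 125.8, 148.8, 151.1, 174.1, 183.5.
The total first reaches 129 DD on day 10.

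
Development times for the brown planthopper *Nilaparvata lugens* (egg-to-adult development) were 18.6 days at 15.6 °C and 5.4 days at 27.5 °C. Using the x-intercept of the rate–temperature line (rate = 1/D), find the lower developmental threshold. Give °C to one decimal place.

Linear rate model ⇒ the product D·(T − T_b) is constant across temperatures.
18.6·(15.6 − T_b) = 5.4·(27.5 − T_b)
T_b = (18.6·15.6 − 5.4·27.5) / (18.6 − 5.4) = 141.66 / 13.2 = 10.732 °C ≈ 10.7 °C.

10.7 °C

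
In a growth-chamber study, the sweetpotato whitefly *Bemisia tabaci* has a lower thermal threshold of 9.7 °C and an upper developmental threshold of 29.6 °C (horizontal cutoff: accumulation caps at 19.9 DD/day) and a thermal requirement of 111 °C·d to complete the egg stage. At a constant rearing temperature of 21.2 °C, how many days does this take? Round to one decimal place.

9.7 days

Daily accumulation = 21.2 − 9.7 = 11.5 DD/day.
Duration = 111 / 11.5 = 9.652 ≈ 9.7 days.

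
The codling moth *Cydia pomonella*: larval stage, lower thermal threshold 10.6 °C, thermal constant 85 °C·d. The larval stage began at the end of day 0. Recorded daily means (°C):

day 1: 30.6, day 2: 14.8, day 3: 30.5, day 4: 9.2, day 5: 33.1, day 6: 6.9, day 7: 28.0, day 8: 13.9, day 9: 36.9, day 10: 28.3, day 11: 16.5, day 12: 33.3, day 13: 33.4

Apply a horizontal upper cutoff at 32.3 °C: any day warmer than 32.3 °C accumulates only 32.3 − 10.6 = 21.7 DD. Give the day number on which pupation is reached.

day 8

Daily DD above 10.6 °C (capped at 21.7): 20.0, 4.2, 19.9, 0.0, 21.7, 0.0, 17.4, 3.3, 21.7, 17.7, 5.9, 21.7, 21.7.
Cumulative: 20.0, 24.2, 44.1, 44.1, 65.8, 65.8, 83.2, 86.5, 108.2, 125.9, 131.8, 153.5, 175.2.
The total first reaches 85 DD on day 8.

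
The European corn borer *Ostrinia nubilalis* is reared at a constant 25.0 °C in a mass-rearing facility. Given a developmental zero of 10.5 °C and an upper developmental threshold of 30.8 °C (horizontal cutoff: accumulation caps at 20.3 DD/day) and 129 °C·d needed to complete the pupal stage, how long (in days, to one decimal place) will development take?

Daily accumulation = 25.0 − 10.5 = 14.5 DD/day.
Duration = 129 / 14.5 = 8.897 ≈ 8.9 days.

8.9 days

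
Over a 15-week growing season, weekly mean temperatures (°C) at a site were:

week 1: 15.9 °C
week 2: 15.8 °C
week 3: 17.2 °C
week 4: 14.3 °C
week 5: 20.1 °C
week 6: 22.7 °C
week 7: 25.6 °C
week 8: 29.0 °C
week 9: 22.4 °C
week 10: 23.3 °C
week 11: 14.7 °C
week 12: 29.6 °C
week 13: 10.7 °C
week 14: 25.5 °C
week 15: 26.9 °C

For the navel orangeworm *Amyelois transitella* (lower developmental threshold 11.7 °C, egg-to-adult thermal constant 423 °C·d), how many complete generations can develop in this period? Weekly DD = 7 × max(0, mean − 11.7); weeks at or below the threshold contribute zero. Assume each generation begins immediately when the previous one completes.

Weekly DD (7 × max(0, T̄ − 11.7)): 29.4, 28.7, 38.5, 18.2, 58.8, 77.0, 97.3, 121.1, 74.9, 81.2, 21.0, 125.3, 0.0, 96.6, 106.4.
Season total = 974.4 DD.
Complete generations = ⌊974.4 / 423⌋ = 2.

2 generations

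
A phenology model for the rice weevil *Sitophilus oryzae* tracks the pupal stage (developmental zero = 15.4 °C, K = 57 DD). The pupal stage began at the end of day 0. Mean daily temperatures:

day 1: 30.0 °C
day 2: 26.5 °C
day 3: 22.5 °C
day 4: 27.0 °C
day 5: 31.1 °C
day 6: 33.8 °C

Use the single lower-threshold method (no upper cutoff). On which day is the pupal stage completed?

day 5

Daily DD above 15.4 °C: 14.6, 11.1, 7.1, 11.6, 15.7, 18.4.
Cumulative: 14.6, 25.7, 32.8, 44.4, 60.1, 78.5.
The total first reaches 57 DD on day 5.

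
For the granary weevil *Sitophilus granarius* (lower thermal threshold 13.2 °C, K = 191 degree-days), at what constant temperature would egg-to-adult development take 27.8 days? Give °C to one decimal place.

Required daily accumulation = 191 / 27.8 = 6.871 DD/day.
T = T_base + 6.871 = 13.2 + 6.871 = 20.071 ≈ 20.1 °C.

20.1 °C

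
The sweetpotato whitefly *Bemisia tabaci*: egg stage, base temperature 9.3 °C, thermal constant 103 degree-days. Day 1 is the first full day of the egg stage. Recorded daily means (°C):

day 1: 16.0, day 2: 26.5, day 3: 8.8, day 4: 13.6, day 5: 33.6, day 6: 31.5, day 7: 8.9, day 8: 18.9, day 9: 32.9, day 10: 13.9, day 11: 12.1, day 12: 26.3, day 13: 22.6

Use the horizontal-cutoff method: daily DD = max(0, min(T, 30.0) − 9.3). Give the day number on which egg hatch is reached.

day 10

Daily DD above 9.3 °C (capped at 20.7): 6.7, 17.2, 0.0, 4.3, 20.7, 20.7, 0.0, 9.6, 20.7, 4.6, 2.8, 17.0, 13.3.
Cumulative: 6.7, 23.9, 23.9, 28.2, 48.9, 69.6, 69.6, 79.2, 99.9, 104.5, 107.3, 124.3, 137.6.
The total first reaches 103 DD on day 10.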